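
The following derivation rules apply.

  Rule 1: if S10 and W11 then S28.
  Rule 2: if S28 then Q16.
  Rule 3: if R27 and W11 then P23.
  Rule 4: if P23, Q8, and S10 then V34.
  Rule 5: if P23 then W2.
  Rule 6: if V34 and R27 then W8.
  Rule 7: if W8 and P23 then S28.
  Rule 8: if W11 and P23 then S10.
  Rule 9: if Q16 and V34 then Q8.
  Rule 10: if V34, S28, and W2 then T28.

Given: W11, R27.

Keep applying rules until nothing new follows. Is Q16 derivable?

R27 and W11 hold, so P23 follows (Rule 3).
From W11 and P23, Rule 8 gives S10.
S10 and W11 hold, so S28 follows (Rule 1).
S28 holds, so Q16 follows (Rule 2).

Yes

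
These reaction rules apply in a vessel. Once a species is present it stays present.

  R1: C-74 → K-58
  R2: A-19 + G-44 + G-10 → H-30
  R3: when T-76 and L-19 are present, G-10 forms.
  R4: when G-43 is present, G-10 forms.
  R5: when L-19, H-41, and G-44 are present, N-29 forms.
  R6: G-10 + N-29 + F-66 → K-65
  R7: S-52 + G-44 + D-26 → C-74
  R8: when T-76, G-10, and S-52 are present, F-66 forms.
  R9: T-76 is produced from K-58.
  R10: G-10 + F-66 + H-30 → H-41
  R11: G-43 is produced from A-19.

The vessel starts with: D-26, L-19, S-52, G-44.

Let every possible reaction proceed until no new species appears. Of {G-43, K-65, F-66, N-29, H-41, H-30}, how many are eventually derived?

S-52, G-44, and D-26 present → C-74 forms (R7).
C-74 present → K-58 forms (R1).
K-58 present → T-76 forms (R9).
T-76 and L-19 present → G-10 forms (R3).
T-76, G-10, and S-52 present → F-66 forms (R8).
G-43 would need A-19 (R11), but A-19 never forms.
K-65 would need G-10, N-29, and F-66 (R6), but N-29 never forms.
F-66: reached.
N-29 would need L-19, H-41, and G-44 (R5), but H-41 never forms.
H-41 would need G-10, F-66, and H-30 (R10), but H-30 never forms.
H-30 would need A-19, G-44, and G-10 (R2), but A-19 never forms.
Reached: F-66 — 1 of the 6.

1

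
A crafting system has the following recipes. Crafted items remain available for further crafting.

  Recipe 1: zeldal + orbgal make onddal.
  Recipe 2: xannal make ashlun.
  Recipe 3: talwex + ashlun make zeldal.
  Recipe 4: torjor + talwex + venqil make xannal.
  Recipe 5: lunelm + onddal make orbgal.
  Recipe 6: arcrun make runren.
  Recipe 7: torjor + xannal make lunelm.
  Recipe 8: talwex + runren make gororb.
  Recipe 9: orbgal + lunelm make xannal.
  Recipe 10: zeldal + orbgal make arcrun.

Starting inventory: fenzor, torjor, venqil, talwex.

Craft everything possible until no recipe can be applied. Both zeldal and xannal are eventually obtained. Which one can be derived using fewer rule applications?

xannal: torjor + talwex + venqil → xannal (Recipe 4). [1 rule application]
zeldal: torjor + talwex + venqil → xannal (Recipe 4). xannal → ashlun (Recipe 2). talwex + ashlun → zeldal (Recipe 3). [3 rule applications]
xannal needs fewer.

xannal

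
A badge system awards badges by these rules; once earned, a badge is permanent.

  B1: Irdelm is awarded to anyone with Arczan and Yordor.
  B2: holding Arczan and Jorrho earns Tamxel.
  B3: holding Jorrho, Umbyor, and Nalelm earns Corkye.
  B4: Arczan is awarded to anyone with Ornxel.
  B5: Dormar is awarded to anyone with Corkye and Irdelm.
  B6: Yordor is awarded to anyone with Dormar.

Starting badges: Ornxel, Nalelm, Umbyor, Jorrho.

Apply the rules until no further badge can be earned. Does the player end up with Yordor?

No

Yordor would need Dormar (B6), but Dormar is never earned.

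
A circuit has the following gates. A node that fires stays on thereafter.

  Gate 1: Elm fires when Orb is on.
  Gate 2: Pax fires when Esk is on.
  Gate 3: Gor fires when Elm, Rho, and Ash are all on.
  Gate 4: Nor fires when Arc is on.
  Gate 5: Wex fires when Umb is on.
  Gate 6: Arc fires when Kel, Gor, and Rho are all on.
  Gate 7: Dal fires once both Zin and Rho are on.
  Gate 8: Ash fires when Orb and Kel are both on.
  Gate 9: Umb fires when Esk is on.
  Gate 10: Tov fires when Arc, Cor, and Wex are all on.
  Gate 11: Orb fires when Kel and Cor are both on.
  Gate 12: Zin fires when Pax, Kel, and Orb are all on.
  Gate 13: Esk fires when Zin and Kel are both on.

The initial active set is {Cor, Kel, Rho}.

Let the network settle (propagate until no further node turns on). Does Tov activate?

Tov would need Arc, Cor, and Wex (Gate 10), but Wex never turns on.

No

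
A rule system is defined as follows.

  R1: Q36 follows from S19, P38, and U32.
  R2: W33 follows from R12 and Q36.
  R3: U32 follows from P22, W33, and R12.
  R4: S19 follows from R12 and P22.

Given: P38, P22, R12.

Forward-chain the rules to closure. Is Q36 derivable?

No

Q36 would need S19, P38, and U32 (R1), but U32 is never established.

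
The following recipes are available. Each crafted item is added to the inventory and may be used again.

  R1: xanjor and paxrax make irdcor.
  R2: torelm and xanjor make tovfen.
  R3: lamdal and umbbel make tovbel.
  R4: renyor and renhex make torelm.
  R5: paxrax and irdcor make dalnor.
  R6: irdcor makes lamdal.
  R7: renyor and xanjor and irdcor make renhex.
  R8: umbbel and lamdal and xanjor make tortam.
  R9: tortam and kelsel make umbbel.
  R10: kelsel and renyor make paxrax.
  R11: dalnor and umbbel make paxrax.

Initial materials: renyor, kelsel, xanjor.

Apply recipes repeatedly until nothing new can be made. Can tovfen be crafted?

kelsel and renyor → paxrax (R10).
Using R1, xanjor and paxrax make irdcor.
Using R7, renyor, xanjor, and irdcor make renhex.
renyor and renhex → torelm (R4).
Using R2, torelm and xanjor make tovfen.

Yes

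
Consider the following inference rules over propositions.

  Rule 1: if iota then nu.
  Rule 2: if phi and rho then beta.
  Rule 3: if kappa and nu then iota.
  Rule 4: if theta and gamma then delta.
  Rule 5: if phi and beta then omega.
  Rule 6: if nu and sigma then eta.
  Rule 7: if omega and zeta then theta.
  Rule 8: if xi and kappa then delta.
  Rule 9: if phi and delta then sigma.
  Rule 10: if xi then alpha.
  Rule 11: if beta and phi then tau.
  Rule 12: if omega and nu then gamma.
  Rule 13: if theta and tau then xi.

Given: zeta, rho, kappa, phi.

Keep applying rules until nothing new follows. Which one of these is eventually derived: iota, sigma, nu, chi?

sigma

phi and rho hold, so beta follows (Rule 2).
From beta and phi, Rule 11 gives tau.
phi and beta hold, so omega follows (Rule 5).
omega and zeta hold, so theta follows (Rule 7).
From theta and tau, Rule 13 gives xi.
From xi and kappa, Rule 8 gives delta.
phi and delta hold, so sigma follows (Rule 9).
No rule produces chi, and it is not given. iota would need kappa and nu (Rule 3), but nu is never established. nu would need iota (Rule 1), but iota is never established.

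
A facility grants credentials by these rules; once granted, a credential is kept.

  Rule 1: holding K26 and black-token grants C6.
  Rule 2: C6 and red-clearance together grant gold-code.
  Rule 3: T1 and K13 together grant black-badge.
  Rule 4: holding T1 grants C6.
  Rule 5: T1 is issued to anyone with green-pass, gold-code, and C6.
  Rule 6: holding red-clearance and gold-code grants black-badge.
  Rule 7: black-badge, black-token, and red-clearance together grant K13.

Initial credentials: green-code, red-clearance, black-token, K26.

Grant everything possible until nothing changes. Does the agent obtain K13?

Holding K26 and black-token grants C6 (Rule 1).
Holding C6 and red-clearance grants gold-code (Rule 2).
Holding red-clearance and gold-code grants black-badge (Rule 6).
Holding black-badge, black-token, and red-clearance grants K13 (Rule 7).

Yes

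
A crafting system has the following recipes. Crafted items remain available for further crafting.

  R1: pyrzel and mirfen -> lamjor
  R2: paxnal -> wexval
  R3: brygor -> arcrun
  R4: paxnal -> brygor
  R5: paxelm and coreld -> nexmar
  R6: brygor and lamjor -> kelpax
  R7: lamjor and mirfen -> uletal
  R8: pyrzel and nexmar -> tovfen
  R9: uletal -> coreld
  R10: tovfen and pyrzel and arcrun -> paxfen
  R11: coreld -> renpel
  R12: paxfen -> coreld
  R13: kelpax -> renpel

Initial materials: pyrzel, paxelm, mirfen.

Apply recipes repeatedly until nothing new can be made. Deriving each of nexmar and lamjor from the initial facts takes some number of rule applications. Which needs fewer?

lamjor

lamjor: pyrzel and mirfen -> lamjor (R1). [1 rule application]
nexmar: pyrzel and mirfen -> lamjor (R1). lamjor and mirfen -> uletal (R7). Using R9, uletal makes coreld. paxelm and coreld -> nexmar (R5). [4 rule applications]
lamjor needs fewer.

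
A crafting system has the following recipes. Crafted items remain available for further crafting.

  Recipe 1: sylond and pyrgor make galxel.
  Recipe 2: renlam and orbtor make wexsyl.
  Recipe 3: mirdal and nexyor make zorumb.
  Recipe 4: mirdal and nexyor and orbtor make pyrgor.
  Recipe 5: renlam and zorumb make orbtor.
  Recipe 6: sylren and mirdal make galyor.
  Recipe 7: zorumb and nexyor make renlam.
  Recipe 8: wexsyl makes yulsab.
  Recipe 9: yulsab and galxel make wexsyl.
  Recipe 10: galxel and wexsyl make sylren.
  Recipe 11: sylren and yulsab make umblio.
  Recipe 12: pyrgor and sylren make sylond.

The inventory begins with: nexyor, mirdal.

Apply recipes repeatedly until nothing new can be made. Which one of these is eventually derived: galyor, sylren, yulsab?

yulsab

mirdal and nexyor → zorumb (Recipe 3).
zorumb and nexyor → renlam (Recipe 7).
renlam and zorumb → orbtor (Recipe 5).
renlam and orbtor → wexsyl (Recipe 2).
wexsyl → yulsab (Recipe 8).
sylren would need galxel and wexsyl (Recipe 10), but galxel is never obtained. galyor would need sylren and mirdal (Recipe 6), but sylren is never obtained.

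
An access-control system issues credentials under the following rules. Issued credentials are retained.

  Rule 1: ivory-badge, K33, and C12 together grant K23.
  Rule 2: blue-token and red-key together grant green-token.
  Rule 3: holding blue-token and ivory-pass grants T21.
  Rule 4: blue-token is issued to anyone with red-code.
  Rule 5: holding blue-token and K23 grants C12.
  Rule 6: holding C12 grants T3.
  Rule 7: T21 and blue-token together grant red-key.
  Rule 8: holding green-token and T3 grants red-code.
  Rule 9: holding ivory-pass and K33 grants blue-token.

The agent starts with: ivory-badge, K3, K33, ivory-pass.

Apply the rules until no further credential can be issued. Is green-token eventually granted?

Holding ivory-pass and K33 grants blue-token (Rule 9).
Holding blue-token and ivory-pass grants T21 (Rule 3).
Holding T21 and blue-token grants red-key (Rule 7).
Holding blue-token and red-key grants green-token (Rule 2).

Yes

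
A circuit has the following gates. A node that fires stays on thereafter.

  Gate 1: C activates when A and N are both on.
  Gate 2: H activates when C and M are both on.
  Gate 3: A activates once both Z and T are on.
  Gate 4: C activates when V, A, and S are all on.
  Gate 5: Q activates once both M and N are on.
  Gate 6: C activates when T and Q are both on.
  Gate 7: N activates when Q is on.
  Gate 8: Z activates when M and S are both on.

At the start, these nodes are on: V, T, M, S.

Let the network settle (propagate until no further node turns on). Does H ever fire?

Yes

M and S are on, so Z activates (Gate 8).
Z and T are on, so A activates (Gate 3).
Gate 4: V, A, and S on → C on.
Gate 2: C and M on → H on.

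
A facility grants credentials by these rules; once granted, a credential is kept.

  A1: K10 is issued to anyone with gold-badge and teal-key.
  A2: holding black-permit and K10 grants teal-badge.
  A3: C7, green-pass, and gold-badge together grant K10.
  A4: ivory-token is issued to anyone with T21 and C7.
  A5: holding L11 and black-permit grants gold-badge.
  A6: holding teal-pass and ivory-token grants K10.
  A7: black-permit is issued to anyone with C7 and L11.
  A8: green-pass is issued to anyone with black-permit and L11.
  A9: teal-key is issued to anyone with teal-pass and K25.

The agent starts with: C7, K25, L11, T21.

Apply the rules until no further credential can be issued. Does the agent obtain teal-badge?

Yes

Holding C7 and L11 grants black-permit (A7).
Holding black-permit and L11 grants green-pass (A8).
Holding L11 and black-permit grants gold-badge (A5).
Holding C7, green-pass, and gold-badge grants K10 (A3).
Holding black-permit and K10 grants teal-badge (A2).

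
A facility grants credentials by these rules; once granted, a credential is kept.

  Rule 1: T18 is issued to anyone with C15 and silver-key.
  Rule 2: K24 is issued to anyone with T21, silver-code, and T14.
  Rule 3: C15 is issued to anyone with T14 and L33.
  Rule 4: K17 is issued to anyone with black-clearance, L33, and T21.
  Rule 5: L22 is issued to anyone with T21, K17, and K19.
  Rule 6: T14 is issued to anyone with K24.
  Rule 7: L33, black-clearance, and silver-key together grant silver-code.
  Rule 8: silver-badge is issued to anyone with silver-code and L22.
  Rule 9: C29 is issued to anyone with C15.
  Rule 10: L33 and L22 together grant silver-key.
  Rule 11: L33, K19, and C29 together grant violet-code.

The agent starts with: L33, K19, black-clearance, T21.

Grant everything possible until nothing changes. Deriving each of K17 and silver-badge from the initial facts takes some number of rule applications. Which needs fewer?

K17

K17: Holding black-clearance, L33, and T21 grants K17 (Rule 4). [1 rule application]
silver-badge: Holding black-clearance, L33, and T21 grants K17 (Rule 4). Holding T21, K17, and K19 grants L22 (Rule 5). Holding L33 and L22 grants silver-key (Rule 10). Holding L33, black-clearance, and silver-key grants silver-code (Rule 7). Holding silver-code and L22 grants silver-badge (Rule 8). [5 rule applications]
K17 needs fewer.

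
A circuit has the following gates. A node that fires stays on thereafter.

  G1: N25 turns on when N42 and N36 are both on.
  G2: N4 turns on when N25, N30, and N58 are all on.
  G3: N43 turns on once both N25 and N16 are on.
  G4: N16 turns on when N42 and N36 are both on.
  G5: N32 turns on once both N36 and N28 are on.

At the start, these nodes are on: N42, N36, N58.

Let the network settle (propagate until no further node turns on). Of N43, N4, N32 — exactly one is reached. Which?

N43

N42 and N36 are on, so N16 turns on (G4).
G1: N42 and N36 on → N25 on.
N25 and N16 are on, so N43 turns on (G3).
N4 would need N25, N30, and N58 (G2), but N30 never turns on. N32 would need N36 and N28 (G5), but N28 never turns on.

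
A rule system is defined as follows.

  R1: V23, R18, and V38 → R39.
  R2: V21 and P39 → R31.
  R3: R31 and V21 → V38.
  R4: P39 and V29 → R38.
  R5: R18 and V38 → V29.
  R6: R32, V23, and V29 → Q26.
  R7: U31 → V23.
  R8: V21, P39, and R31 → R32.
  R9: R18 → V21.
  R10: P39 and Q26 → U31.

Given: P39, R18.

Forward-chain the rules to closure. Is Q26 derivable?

No

Q26 would need R32, V23, and V29 (R6), but V23 is never established.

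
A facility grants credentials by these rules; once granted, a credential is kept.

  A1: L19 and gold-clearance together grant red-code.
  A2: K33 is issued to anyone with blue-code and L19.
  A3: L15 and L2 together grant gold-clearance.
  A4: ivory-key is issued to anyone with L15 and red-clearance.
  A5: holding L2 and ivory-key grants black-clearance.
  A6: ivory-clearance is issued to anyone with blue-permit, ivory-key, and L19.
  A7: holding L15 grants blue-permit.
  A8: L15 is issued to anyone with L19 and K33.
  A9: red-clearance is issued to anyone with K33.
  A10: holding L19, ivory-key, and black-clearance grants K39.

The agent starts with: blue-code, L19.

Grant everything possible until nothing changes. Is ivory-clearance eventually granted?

Holding blue-code and L19 grants K33 (A2).
Holding L19 and K33 grants L15 (A8).
Holding K33 grants red-clearance (A9).
Holding L15 grants blue-permit (A7).
Holding L15 and red-clearance grants ivory-key (A4).
Holding blue-permit, ivory-key, and L19 grants ivory-clearance (A6).

Yes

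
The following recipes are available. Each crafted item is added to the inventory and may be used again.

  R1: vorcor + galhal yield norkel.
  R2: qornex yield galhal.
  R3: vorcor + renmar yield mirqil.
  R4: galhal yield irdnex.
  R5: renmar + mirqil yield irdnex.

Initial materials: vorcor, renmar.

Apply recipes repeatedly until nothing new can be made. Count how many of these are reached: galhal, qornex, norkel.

0

galhal would need qornex (R2), but qornex is never obtained.
No rule produces qornex, and it is not given.
norkel would need vorcor and galhal (R1), but galhal is never obtained.
None of the 3 are reached.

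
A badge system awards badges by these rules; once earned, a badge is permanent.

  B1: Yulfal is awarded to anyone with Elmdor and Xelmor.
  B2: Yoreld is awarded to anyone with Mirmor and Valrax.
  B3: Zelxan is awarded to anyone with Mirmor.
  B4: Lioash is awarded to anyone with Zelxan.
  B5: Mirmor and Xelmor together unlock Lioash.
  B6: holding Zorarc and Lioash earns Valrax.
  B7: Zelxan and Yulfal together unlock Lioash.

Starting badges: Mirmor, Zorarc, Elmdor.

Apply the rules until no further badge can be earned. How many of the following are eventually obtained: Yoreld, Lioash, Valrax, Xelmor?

3

With Mirmor, Zelxan is earned (B3).
With Zelxan, Lioash is earned (B4).
With Zorarc and Lioash, Valrax is earned (B6).
With Mirmor and Valrax, Yoreld is earned (B2).
Yoreld: reached.
Lioash: reached.
Valrax: reached.
No rule produces Xelmor, and it is not given.
Reached: Yoreld, Lioash, and Valrax — 3 of the 4.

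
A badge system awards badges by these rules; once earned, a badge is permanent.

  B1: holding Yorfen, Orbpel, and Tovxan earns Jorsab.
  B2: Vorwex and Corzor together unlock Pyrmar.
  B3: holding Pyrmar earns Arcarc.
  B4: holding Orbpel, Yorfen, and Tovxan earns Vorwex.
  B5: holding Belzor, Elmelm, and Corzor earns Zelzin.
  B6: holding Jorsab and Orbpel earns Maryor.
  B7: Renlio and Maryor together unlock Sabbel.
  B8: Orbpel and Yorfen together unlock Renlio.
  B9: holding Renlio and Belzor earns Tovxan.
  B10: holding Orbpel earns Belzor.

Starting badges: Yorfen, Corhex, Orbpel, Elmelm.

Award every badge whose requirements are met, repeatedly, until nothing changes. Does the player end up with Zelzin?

No

Zelzin would need Belzor, Elmelm, and Corzor (B5), but Corzor is never earned.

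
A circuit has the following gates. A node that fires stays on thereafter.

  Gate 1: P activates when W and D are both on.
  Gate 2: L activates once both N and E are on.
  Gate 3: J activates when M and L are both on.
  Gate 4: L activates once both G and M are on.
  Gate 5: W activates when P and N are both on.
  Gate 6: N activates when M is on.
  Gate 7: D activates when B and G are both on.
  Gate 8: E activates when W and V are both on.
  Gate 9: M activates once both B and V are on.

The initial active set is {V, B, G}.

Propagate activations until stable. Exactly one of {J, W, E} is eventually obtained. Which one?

J

Gate 9: B and V on → M on.
G and M are on, so L activates (Gate 4).
M and L are on, so J activates (Gate 3).
E would need W and V (Gate 8), but W never turns on. W would need P and N (Gate 5), but P never turns on.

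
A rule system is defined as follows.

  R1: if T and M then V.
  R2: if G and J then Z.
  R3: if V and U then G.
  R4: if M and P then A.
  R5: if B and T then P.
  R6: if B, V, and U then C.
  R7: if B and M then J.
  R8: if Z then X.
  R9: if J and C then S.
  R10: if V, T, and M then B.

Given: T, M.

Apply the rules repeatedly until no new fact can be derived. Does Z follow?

Z would need G and J (R2), but G is never established.

No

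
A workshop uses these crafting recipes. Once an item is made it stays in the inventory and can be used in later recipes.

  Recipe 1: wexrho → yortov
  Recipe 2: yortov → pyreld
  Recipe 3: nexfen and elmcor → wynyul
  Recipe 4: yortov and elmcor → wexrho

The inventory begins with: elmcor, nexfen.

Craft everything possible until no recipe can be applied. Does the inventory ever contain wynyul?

Yes

Using Recipe 3, nexfen and elmcor make wynyul.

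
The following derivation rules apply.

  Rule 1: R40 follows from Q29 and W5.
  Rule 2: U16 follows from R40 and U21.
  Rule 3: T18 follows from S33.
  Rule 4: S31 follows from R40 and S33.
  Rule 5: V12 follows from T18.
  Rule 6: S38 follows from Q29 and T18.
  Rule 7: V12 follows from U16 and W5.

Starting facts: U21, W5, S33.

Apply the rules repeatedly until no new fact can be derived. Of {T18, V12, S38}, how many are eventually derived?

S33 holds, so T18 follows (Rule 3).
From T18, Rule 5 gives V12.
T18: reached.
V12: reached.
S38 would need Q29 and T18 (Rule 6), but Q29 is never established.
Reached: T18 and V12 — 2 of the 3.

2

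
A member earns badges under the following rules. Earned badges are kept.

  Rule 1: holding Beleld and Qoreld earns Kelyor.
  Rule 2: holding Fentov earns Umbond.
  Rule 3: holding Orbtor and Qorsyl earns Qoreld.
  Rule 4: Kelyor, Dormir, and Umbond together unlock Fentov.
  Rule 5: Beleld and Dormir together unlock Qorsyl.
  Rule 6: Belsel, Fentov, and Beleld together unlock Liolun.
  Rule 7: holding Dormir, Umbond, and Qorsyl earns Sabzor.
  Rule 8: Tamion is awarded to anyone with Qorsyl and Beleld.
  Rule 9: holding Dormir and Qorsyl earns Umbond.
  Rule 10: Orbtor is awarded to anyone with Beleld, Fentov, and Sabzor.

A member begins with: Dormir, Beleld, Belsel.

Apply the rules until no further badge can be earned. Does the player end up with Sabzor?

Yes

With Beleld and Dormir, Qorsyl is earned (Rule 5).
With Dormir and Qorsyl, Umbond is earned (Rule 9).
With Dormir, Umbond, and Qorsyl, Sabzor is earned (Rule 7).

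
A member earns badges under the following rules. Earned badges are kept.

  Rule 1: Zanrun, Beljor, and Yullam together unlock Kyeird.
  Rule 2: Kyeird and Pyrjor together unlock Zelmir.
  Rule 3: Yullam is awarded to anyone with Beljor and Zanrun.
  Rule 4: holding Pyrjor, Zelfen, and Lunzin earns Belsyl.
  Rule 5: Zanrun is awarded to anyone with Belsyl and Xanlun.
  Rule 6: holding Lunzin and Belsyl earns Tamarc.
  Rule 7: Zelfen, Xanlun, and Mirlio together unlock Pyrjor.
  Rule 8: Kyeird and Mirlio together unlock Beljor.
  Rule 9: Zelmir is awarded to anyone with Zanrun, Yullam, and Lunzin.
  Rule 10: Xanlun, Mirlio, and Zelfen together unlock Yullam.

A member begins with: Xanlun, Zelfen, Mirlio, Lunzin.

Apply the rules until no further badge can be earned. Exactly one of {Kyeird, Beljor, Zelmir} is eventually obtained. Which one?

With Zelfen, Xanlun, and Mirlio, Pyrjor is earned (Rule 7).
With Xanlun, Mirlio, and Zelfen, Yullam is earned (Rule 10).
With Pyrjor, Zelfen, and Lunzin, Belsyl is earned (Rule 4).
With Belsyl and Xanlun, Zanrun is earned (Rule 5).
With Zanrun, Yullam, and Lunzin, Zelmir is earned (Rule 9).
Kyeird would need Zanrun, Beljor, and Yullam (Rule 1), but Beljor is never earned. Beljor would need Kyeird and Mirlio (Rule 8), but Kyeird is never earned.

Zelmir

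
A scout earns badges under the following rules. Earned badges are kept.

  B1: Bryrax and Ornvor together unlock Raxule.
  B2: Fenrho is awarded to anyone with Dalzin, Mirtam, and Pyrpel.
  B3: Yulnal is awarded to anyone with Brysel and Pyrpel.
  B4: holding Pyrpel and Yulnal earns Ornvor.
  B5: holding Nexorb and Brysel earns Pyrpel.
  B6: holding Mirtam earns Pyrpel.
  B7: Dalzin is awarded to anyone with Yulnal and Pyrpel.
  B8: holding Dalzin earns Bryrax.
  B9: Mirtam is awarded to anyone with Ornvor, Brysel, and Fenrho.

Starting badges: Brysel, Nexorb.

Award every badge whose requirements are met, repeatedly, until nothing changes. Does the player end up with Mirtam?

No

Mirtam would need Ornvor, Brysel, and Fenrho (B9), but Fenrho is never earned.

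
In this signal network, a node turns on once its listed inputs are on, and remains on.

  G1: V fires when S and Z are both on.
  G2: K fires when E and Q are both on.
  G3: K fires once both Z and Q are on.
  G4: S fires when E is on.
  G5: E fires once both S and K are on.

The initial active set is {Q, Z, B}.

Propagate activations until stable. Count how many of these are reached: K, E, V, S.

1

Z and Q are on, so K fires (G3).
K: reached.
E would need S and K (G5), but S never turns on.
V would need S and Z (G1), but S never turns on.
S would need E (G4), but E never turns on.
Reached: K — 1 of the 4.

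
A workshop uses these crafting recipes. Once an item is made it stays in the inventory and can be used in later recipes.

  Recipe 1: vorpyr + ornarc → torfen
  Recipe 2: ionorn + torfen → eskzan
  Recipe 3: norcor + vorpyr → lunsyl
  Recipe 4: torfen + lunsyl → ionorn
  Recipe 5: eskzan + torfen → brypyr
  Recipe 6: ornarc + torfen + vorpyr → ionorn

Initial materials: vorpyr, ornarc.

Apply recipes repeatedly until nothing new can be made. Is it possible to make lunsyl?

No

lunsyl would need norcor and vorpyr (Recipe 3), but norcor is never obtained.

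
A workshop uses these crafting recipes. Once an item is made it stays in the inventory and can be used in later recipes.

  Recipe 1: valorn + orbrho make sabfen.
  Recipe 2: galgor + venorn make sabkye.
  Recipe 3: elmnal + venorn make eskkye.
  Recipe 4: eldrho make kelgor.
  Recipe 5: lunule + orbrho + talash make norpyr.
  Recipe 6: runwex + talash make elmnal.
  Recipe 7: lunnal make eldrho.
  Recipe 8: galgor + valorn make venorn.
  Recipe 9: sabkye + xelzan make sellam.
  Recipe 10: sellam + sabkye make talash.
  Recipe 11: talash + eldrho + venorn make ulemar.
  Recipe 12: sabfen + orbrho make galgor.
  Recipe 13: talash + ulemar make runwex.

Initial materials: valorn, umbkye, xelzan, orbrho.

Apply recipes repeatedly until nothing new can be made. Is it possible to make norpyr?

No

norpyr would need lunule, orbrho, and talash (Recipe 5), but lunule is never obtained.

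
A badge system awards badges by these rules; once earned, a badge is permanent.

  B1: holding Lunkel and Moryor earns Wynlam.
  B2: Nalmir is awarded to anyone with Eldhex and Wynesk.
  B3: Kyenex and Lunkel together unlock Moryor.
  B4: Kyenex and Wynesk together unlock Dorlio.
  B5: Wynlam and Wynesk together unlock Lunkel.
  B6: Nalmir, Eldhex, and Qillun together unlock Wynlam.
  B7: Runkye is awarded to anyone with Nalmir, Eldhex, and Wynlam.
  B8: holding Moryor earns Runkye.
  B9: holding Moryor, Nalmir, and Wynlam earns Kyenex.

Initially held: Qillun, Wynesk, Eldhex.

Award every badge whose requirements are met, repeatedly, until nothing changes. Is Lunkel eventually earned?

With Eldhex and Wynesk, Nalmir is earned (B2).
With Nalmir, Eldhex, and Qillun, Wynlam is earned (B6).
With Wynlam and Wynesk, Lunkel is earned (B5).

Yes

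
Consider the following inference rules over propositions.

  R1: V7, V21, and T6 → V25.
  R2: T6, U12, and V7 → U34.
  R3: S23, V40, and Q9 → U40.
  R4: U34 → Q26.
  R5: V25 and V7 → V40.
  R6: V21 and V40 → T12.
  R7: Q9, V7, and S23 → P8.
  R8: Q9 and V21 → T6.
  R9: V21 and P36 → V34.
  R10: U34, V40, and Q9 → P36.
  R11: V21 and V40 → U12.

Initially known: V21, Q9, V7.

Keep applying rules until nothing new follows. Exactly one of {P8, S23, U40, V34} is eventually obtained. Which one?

V34

From Q9 and V21, R8 gives T6.
From V7, V21, and T6, R1 gives V25.
V25 and V7 hold, so V40 follows (R5).
From V21 and V40, R11 gives U12.
T6, U12, and V7 hold, so U34 follows (R2).
U34, V40, and Q9 hold, so P36 follows (R10).
V21 and P36 hold, so V34 follows (R9).
No rule produces S23, and it is not given. P8 would need Q9, V7, and S23 (R7), but S23 is never established. U40 would need S23, V40, and Q9 (R3), but S23 is never established.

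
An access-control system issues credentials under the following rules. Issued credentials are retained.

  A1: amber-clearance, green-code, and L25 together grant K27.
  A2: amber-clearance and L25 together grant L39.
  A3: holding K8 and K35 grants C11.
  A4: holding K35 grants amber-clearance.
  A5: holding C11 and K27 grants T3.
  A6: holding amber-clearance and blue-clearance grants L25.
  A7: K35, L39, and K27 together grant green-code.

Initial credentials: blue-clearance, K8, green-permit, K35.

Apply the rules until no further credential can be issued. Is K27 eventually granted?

No

K27 would need amber-clearance, green-code, and L25 (A1), but green-code is never granted.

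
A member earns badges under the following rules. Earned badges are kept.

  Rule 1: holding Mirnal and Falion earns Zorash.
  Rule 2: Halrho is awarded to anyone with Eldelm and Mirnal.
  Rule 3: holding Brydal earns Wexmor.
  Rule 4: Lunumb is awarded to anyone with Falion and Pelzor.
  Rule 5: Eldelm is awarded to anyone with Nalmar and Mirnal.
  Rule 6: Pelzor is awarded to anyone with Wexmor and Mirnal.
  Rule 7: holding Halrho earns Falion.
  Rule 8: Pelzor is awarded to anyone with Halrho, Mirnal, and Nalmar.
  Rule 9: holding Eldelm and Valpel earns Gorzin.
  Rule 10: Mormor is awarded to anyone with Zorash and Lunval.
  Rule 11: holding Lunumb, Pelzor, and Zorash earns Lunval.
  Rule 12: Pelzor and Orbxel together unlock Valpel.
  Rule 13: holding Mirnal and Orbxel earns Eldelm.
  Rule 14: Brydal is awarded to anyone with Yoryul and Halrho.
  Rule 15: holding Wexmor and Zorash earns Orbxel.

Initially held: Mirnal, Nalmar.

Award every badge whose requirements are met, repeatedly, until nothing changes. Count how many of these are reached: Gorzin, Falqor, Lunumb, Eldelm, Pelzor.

3

With Nalmar and Mirnal, Eldelm is earned (Rule 5).
With Eldelm and Mirnal, Halrho is earned (Rule 2).
With Halrho, Falion is earned (Rule 7).
With Halrho, Mirnal, and Nalmar, Pelzor is earned (Rule 8).
With Falion and Pelzor, Lunumb is earned (Rule 4).
Gorzin would need Eldelm and Valpel (Rule 9), but Valpel is never earned.
No rule produces Falqor, and it is not given.
Lunumb: reached.
Eldelm: reached.
Pelzor: reached.
Reached: Lunumb, Eldelm, and Pelzor — 3 of the 5.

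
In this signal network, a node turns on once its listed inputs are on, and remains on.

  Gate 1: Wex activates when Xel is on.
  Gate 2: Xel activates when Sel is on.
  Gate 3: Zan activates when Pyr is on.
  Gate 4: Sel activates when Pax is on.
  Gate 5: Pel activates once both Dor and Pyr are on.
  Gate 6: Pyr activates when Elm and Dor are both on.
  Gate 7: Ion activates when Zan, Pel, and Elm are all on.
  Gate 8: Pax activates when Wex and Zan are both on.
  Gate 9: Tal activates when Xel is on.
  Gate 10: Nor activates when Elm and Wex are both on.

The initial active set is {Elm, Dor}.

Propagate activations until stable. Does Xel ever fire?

No

Xel would need Sel (Gate 2), but Sel never turns on.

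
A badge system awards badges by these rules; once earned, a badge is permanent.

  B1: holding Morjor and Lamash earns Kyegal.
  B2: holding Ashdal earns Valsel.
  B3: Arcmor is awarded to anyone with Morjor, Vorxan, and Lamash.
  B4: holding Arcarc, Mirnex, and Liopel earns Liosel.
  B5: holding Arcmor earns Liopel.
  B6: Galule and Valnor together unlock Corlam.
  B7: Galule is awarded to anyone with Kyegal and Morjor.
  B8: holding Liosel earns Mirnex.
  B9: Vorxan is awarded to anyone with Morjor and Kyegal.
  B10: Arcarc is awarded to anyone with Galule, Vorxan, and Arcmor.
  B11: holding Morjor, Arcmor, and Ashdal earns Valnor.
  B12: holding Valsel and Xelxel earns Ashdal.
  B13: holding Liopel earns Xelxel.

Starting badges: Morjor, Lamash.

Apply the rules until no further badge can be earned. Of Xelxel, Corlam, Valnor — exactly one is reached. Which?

With Morjor and Lamash, Kyegal is earned (B1).
With Morjor and Kyegal, Vorxan is earned (B9).
With Morjor, Vorxan, and Lamash, Arcmor is earned (B3).
With Arcmor, Liopel is earned (B5).
With Liopel, Xelxel is earned (B13).
Valnor would need Morjor, Arcmor, and Ashdal (B11), but Ashdal is never earned. Corlam would need Galule and Valnor (B6), but Valnor is never earned.

Xelxel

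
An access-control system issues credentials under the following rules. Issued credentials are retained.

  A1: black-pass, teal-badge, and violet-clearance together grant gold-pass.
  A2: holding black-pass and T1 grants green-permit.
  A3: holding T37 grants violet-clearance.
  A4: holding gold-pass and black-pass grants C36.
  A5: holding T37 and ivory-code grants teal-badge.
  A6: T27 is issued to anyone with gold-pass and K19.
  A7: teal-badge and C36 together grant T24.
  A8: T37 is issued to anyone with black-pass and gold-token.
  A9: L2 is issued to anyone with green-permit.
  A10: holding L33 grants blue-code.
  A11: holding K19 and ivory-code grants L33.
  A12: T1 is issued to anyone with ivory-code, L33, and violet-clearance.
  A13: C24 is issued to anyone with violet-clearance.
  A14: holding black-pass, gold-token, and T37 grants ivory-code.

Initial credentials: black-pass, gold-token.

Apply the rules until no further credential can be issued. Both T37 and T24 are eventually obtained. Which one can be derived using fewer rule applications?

T37: Holding black-pass and gold-token grants T37 (A8). [1 rule application]
T24: Holding black-pass and gold-token grants T37 (A8). Holding black-pass, gold-token, and T37 grants ivory-code (A14). Holding T37 grants violet-clearance (A3). Holding T37 and ivory-code grants teal-badge (A5). Holding black-pass, teal-badge, and violet-clearance grants gold-pass (A1). Holding gold-pass and black-pass grants C36 (A4). Holding teal-badge and C36 grants T24 (A7). [7 rule applications]
T37 needs fewer.

T37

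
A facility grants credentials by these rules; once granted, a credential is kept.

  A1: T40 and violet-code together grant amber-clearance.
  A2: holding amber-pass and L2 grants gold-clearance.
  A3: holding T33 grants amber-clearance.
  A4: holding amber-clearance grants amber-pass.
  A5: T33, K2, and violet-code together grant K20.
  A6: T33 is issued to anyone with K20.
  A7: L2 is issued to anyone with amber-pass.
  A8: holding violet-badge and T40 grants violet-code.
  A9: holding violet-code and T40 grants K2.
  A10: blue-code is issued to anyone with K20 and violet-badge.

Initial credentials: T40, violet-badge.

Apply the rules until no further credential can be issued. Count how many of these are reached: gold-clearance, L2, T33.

2

Holding violet-badge and T40 grants violet-code (A8).
Holding T40 and violet-code grants amber-clearance (A1).
Holding amber-clearance grants amber-pass (A4).
Holding amber-pass grants L2 (A7).
Holding amber-pass and L2 grants gold-clearance (A2).
gold-clearance: reached.
L2: reached.
T33 would need K20 (A6), but K20 is never granted.
Reached: gold-clearance and L2 — 2 of the 3.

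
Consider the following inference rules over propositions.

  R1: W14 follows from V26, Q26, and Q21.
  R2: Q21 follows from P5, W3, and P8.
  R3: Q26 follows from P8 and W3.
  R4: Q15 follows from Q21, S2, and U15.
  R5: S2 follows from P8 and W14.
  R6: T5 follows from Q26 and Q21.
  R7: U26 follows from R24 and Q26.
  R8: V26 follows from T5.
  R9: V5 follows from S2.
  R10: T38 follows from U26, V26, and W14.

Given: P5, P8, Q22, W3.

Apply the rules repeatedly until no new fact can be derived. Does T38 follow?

No

T38 would need U26, V26, and W14 (R10), but U26 is never established.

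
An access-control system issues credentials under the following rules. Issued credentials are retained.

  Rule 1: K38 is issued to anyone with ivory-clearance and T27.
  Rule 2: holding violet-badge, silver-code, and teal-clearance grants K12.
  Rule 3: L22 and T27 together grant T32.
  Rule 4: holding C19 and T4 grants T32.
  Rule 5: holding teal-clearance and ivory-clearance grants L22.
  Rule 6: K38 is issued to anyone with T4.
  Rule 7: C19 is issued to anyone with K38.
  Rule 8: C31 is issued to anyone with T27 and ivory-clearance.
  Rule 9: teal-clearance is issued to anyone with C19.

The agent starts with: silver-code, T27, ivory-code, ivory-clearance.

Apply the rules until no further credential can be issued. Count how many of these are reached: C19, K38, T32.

Holding ivory-clearance and T27 grants K38 (Rule 1).
Holding K38 grants C19 (Rule 7).
Holding C19 grants teal-clearance (Rule 9).
Holding teal-clearance and ivory-clearance grants L22 (Rule 5).
Holding L22 and T27 grants T32 (Rule 3).
C19: reached.
K38: reached.
T32: reached.
All 3 are reached.

3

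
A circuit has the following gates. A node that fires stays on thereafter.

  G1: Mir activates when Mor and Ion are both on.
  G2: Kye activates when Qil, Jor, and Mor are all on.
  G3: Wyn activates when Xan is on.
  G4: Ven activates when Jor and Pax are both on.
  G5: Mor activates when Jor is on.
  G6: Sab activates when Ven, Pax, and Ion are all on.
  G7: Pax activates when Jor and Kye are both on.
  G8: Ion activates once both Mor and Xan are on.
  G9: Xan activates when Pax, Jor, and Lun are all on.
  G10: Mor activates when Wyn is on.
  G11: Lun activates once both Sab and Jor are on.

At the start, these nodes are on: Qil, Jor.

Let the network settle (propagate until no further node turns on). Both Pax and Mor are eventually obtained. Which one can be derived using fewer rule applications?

Mor: G5: Jor on → Mor on. [1 rule application]
Pax: G5: Jor on → Mor on. Qil, Jor, and Mor are on, so Kye activates (G2). Jor and Kye are on, so Pax activates (G7). [3 rule applications]
Mor needs fewer.

Mor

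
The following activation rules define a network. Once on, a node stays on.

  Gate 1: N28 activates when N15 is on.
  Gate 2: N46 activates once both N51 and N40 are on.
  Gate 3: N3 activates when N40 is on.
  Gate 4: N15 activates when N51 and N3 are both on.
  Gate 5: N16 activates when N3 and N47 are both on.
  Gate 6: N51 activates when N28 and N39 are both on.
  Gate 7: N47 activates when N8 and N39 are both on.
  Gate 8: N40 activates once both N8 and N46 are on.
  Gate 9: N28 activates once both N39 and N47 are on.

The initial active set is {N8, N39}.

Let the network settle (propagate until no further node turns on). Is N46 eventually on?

N46 would need N51 and N40 (Gate 2), but N40 never turns on.

No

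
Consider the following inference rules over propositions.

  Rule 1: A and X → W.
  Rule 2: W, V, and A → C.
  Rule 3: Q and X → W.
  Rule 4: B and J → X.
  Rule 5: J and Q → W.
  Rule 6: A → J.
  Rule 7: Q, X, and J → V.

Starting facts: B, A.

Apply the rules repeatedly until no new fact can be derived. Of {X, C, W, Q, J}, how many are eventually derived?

A holds, so J follows (Rule 6).
From B and J, Rule 4 gives X.
From A and X, Rule 1 gives W.
X: reached.
C would need W, V, and A (Rule 2), but V is never established.
W: reached.
No rule produces Q, and it is not given.
J: reached.
Reached: X, W, and J — 3 of the 5.

3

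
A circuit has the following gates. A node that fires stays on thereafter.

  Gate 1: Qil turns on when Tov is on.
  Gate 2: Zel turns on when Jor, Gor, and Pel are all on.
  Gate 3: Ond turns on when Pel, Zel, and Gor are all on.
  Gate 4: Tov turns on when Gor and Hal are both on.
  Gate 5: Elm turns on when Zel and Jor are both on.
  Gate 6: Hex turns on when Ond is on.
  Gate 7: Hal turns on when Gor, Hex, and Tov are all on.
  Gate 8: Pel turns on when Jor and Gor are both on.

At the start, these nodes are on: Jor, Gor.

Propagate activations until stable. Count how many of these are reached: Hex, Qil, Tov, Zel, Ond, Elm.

Gate 8: Jor and Gor on → Pel on.
Gate 2: Jor, Gor, and Pel on → Zel on.
Gate 3: Pel, Zel, and Gor on → Ond on.
Zel and Jor are on, so Elm turns on (Gate 5).
Ond is on, so Hex turns on (Gate 6).
Hex: reached.
Qil would need Tov (Gate 1), but Tov never turns on.
Tov would need Gor and Hal (Gate 4), but Hal never turns on.
Zel: reached.
Ond: reached.
Elm: reached.
Reached: Hex, Zel, Ond, and Elm — 4 of the 6.

4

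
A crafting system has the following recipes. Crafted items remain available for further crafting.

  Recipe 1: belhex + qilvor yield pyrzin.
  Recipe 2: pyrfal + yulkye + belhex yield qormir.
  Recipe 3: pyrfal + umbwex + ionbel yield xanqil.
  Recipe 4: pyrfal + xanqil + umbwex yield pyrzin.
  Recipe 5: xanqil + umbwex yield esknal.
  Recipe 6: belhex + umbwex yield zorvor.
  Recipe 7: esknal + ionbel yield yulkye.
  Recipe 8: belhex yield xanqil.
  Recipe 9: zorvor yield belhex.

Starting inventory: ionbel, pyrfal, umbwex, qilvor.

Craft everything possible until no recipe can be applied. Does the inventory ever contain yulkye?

Yes

Using Recipe 3, pyrfal, umbwex, and ionbel make xanqil.
Using Recipe 5, xanqil and umbwex make esknal.
Using Recipe 7, esknal and ionbel make yulkye.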